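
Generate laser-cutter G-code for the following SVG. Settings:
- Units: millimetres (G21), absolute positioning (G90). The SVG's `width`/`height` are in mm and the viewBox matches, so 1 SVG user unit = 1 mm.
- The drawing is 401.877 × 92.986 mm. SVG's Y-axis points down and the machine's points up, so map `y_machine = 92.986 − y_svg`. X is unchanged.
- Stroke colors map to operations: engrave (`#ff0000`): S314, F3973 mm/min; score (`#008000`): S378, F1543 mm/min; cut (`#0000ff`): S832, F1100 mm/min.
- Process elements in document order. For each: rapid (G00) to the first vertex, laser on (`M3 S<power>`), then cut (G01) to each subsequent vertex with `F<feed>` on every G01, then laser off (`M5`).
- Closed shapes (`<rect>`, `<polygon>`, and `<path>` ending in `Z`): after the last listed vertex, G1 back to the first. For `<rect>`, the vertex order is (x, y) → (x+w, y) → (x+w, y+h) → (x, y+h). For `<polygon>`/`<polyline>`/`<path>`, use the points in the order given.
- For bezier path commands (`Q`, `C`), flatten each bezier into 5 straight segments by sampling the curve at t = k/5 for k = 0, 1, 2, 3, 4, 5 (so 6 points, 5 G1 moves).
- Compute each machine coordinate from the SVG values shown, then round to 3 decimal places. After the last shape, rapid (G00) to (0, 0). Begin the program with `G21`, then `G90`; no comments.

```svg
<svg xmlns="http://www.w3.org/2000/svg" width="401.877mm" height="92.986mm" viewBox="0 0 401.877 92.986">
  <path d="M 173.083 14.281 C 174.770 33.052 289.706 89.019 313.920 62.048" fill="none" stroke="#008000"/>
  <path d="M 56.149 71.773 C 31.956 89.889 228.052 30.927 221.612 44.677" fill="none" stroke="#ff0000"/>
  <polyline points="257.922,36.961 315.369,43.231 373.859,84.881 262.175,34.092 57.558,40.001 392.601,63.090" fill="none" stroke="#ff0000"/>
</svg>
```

G21
G90
G00 X173.083 Y78.705
M3 S378
G01 X186.053 Y63.940 F1543
G01 X216.413 Y46.014 F1543
G01 X254.371 Y30.694 F1543
G01 X290.137 Y23.747 F1543
G01 X313.920 Y30.938 F1543
M5
G00 X56.149 Y21.213
M3 S314
G01 X64.685 Y18.394 F3973
G01 X105.795 Y26.885 F3973
G01 X159.184 Y39.494 F3973
G01 X204.554 Y49.032 F3973
G01 X221.612 Y48.309 F3973
M5
G00 X257.922 Y56.025
M3 S314
G01 X315.369 Y49.755 F3973
G01 X373.859 Y8.105 F3973
G01 X262.175 Y58.894 F3973
G01 X57.558 Y52.985 F3973
G01 X392.601 Y29.896 F3973
M5
G00 X0.000 Y0.000

1 u = 1 mm; y_m = 92.986 − y.

[1] `<path>` cubic bezier, #008000→score S378 F1543: (173.083,78.705) → (186.053,63.940) → (216.413,46.014) → (254.371,30.694) → (290.137,23.747) → (313.920,30.938)

[2] `<path>` cubic bezier, #ff0000→engrave S314 F3973: (56.149,21.213) → (64.685,18.394) → (105.795,26.885) → (159.184,39.494) → (204.554,49.032) → (221.612,48.309)

[3] `<polyline>` open polyline, #ff0000→engrave S314 F3973: (257.922,56.025) → (315.369,49.755) → (373.859,8.105) → (262.175,58.894) → (57.558,52.985) → (392.601,29.896)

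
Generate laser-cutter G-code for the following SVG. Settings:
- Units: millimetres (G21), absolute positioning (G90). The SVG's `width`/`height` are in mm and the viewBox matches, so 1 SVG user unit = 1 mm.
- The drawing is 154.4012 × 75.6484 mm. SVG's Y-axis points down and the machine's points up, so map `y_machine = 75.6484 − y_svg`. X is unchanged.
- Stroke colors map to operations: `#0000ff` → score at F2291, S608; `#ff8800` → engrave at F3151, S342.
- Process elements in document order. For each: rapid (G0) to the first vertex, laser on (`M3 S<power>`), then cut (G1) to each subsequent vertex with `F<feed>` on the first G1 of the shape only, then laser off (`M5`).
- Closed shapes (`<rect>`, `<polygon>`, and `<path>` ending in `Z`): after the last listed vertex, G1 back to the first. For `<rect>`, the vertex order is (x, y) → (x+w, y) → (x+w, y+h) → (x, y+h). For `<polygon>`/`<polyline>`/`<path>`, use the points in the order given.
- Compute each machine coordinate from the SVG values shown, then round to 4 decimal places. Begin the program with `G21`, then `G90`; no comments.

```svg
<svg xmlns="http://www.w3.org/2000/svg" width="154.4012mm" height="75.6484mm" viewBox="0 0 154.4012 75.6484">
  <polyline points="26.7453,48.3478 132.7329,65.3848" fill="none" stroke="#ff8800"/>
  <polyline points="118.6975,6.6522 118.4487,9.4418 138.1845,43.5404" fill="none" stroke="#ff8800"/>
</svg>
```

G21
G90
G0 X26.7453 Y27.3006
M3 S342
G1 X132.7329 Y10.2636 F3151
M5
G0 X118.6975 Y68.9962
M3 S342
G1 X118.4487 Y66.2066 F3151
G1 X138.1845 Y32.1080
M5

Since the viewBox matches the mm dimensions, user units are millimetres directly. The only transform is the Y-flip y_m = 75.6484 − y_svg.

Shape 1 is a line segment drawn with `<polyline>`. Its stroke #ff8800 means engrave at S342, F3151. After flipping Y the toolpath is (26.7453,27.3006) → (132.7329,10.2636).

Shape 2 is a open polyline drawn with `<polyline>`. Its stroke #ff8800 means engrave at S342, F3151. After flipping Y the toolpath is (118.6975,68.9962) → (118.4487,66.2066) → (138.1845,32.1080).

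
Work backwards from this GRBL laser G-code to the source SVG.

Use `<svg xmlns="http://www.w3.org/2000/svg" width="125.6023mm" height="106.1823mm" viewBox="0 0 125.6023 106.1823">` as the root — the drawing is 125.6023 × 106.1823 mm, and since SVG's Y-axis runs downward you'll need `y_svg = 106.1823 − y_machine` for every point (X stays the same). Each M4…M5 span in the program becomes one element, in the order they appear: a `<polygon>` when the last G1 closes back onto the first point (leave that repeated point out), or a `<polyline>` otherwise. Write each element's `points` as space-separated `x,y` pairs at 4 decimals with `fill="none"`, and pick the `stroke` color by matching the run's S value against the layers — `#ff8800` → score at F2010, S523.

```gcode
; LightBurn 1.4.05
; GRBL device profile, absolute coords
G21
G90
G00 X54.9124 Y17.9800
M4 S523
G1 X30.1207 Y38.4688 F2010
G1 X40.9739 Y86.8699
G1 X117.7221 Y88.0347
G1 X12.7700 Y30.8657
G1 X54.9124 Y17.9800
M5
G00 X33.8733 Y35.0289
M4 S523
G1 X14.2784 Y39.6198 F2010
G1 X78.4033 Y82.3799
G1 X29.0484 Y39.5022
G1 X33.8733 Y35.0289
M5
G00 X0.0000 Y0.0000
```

<svg xmlns="http://www.w3.org/2000/svg" width="125.6023mm" height="106.1823mm" viewBox="0 0 125.6023 106.1823">
  <polygon points="54.9124,88.2023 30.1207,67.7135 40.9739,19.3124 117.7221,18.1476 12.7700,75.3166" fill="none" stroke="#ff8800"/>
  <polygon points="33.8733,71.1534 14.2784,66.5625 78.4033,23.8024 29.0484,66.6801" fill="none" stroke="#ff8800"/>
</svg>

Machine Y-up, SVG Y-down with viewBox height 106.1823, so y_svg = 106.1823 − y_machine; X carries over. Every run uses S523, so all elements get stroke `#ff8800` (score).

Run 1: The run returns to its start, so emit a `<polygon>` with points (Y-flipped): 54.9124,88.2023 30.1207,67.7135 40.9739,19.3124 117.7221,18.1476 12.7700,75.3166.

Run 2: The run returns to its start, so emit a `<polygon>` with points (Y-flipped): 33.8733,71.1534 14.2784,66.5625 78.4033,23.8024 29.0484,66.6801.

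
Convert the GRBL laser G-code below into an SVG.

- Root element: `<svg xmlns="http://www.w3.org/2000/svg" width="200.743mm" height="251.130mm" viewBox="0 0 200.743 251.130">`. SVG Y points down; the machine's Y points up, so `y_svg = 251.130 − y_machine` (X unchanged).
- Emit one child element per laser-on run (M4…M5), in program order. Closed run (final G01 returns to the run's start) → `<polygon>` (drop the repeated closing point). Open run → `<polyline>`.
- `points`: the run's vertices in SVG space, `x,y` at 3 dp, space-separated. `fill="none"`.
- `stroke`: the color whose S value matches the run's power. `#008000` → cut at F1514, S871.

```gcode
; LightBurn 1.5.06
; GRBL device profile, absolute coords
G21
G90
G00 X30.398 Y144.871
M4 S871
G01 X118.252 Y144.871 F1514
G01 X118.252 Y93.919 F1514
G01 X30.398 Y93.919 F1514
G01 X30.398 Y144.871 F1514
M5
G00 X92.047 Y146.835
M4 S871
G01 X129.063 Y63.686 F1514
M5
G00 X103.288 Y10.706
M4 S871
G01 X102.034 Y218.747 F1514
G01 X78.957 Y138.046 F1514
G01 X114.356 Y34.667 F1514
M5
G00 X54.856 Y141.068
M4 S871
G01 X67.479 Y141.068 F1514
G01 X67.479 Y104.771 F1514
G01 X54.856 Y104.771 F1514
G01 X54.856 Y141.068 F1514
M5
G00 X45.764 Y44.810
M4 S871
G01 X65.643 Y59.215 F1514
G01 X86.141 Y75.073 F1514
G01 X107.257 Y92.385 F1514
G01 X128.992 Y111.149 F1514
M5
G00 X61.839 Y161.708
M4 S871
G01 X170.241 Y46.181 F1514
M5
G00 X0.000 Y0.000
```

<svg xmlns="http://www.w3.org/2000/svg" width="200.743mm" height="251.130mm" viewBox="0 0 200.743 251.130">
  <polygon points="30.398,106.259 118.252,106.259 118.252,157.211 30.398,157.211" fill="none" stroke="#008000"/>
  <polyline points="92.047,104.295 129.063,187.444" fill="none" stroke="#008000"/>
  <polyline points="103.288,240.424 102.034,32.383 78.957,113.084 114.356,216.463" fill="none" stroke="#008000"/>
  <polygon points="54.856,110.062 67.479,110.062 67.479,146.359 54.856,146.359" fill="none" stroke="#008000"/>
  <polyline points="45.764,206.320 65.643,191.915 86.141,176.057 107.257,158.745 128.992,139.981" fill="none" stroke="#008000"/>
  <polyline points="61.839,89.422 170.241,204.949" fill="none" stroke="#008000"/>
</svg>

y_svg = 251.130 − y_m. Every run uses S871, so all elements get stroke `#008000` (cut).

[1] closed run; points: 30.398,106.259 118.252,106.259 118.252,157.211 30.398,157.211

[2] open run; points: 92.047,104.295 129.063,187.444

[3] open run; points: 103.288,240.424 102.034,32.383 78.957,113.084 114.356,216.463

[4] closed run; points: 54.856,110.062 67.479,110.062 67.479,146.359 54.856,146.359

[5] open run; points: 45.764,206.320 65.643,191.915 86.141,176.057 107.257,158.745 128.992,139.981

[6] open run; points: 61.839,89.422 170.241,204.949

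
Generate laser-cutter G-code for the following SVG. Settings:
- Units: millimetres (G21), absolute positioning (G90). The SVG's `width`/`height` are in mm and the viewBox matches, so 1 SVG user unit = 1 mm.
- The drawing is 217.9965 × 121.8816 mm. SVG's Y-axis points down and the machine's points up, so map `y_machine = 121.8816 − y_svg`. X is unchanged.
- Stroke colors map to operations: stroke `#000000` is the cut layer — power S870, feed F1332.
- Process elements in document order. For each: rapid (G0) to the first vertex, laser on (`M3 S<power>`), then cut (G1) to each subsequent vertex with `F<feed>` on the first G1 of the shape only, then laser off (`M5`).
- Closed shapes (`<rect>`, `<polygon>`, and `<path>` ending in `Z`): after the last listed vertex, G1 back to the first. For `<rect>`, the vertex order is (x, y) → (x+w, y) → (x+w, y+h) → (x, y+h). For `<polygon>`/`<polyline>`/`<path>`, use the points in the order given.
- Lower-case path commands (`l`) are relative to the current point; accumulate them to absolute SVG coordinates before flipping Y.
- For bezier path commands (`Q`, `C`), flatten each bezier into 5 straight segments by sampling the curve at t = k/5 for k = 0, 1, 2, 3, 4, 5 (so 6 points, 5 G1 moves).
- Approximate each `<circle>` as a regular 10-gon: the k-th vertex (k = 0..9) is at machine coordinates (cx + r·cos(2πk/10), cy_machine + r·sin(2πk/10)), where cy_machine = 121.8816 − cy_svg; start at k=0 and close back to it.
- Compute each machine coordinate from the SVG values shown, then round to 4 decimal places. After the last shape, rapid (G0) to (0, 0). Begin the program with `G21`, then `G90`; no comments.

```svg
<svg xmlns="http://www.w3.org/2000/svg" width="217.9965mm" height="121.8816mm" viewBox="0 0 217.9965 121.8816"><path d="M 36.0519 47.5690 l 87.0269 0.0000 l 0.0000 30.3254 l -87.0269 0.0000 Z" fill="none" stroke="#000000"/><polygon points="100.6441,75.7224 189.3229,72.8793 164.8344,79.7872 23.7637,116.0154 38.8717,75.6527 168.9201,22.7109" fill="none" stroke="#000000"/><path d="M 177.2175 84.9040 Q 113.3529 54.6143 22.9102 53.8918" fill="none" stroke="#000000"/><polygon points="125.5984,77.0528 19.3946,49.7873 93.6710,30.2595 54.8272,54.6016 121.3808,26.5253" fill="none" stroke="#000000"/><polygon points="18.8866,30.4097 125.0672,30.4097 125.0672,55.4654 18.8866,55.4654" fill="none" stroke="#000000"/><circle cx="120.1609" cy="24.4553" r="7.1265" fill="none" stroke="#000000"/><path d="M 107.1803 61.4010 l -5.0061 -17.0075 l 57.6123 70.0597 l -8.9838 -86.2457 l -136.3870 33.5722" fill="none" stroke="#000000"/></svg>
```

1 u = 1 mm; y_m = 121.8816 − y.

[1] `<path>` rectangle, #000000→cut S870 F1332: (36.0519,74.3126) → (123.0788,74.3126) → (123.0788,43.9872) → (36.0519,43.9872) → (36.0519,74.3126) (closed)

[2] `<polygon>` closed polygon, #000000→cut S870 F1332: (100.6441,46.1592) → (189.3229,49.0023) → (164.8344,42.0944) → (23.7637,5.8662) → (38.8717,46.2289) → (168.9201,99.1707) → (100.6441,46.1592) (closed)

[3] `<path>` quadratic bezier, #000000→cut S870 F1332: (177.2175,36.9776) → (150.6085,47.9108) → (121.8733,56.4786) → (91.0119,62.6810) → (58.0242,66.5181) → (22.9102,67.9898)

[4] `<polygon>` closed polygon, #000000→cut S870 F1332: (125.5984,44.8288) → (19.3946,72.0943) → (93.6710,91.6221) → (54.8272,67.2800) → (121.3808,95.3563) → (125.5984,44.8288) (closed)

[5] `<polygon>` rectangle, #000000→cut S870 F1332: (18.8866,91.4719) → (125.0672,91.4719) → (125.0672,66.4162) → (18.8866,66.4162) → (18.8866,91.4719) (closed)

[6] `<circle>` circle, #000000→cut S870 F1332: (127.2874,97.4263) → (125.9264,101.6152) → (122.3631,104.2040) → (117.9587,104.2040) → (114.3954,101.6152) → (113.0344,97.4263) → (114.3954,93.2374) → (117.9587,90.6486) → (122.3631,90.6486) → (125.9264,93.2374) → (127.2874,97.4263) (closed)

[7] `<path>` open polyline, #000000→cut S870 F1332: (107.1803,60.4806) → (102.1742,77.4881) → (159.7865,7.4284) → (150.8027,93.6741) → (14.4157,60.1019)

G21
G90
G0 X36.0519 Y74.3126
M3 S870
G1 X123.0788 Y74.3126 F1332
G1 X123.0788 Y43.9872
G1 X36.0519 Y43.9872
G1 X36.0519 Y74.3126
M5
G0 X100.6441 Y46.1592
M3 S870
G1 X189.3229 Y49.0023 F1332
G1 X164.8344 Y42.0944
G1 X23.7637 Y5.8662
G1 X38.8717 Y46.2289
G1 X168.9201 Y99.1707
G1 X100.6441 Y46.1592
M5
G0 X177.2175 Y36.9776
M3 S870
G1 X150.6085 Y47.9108 F1332
G1 X121.8733 Y56.4786
G1 X91.0119 Y62.6810
G1 X58.0242 Y66.5181
G1 X22.9102 Y67.9898
M5
G0 X125.5984 Y44.8288
M3 S870
G1 X19.3946 Y72.0943 F1332
G1 X93.6710 Y91.6221
G1 X54.8272 Y67.2800
G1 X121.3808 Y95.3563
G1 X125.5984 Y44.8288
M5
G0 X18.8866 Y91.4719
M3 S870
G1 X125.0672 Y91.4719 F1332
G1 X125.0672 Y66.4162
G1 X18.8866 Y66.4162
G1 X18.8866 Y91.4719
M5
G0 X127.2874 Y97.4263
M3 S870
G1 X125.9264 Y101.6152 F1332
G1 X122.3631 Y104.2040
G1 X117.9587 Y104.2040
G1 X114.3954 Y101.6152
G1 X113.0344 Y97.4263
G1 X114.3954 Y93.2374
G1 X117.9587 Y90.6486
G1 X122.3631 Y90.6486
G1 X125.9264 Y93.2374
G1 X127.2874 Y97.4263
M5
G0 X107.1803 Y60.4806
M3 S870
G1 X102.1742 Y77.4881 F1332
G1 X159.7865 Y7.4284
G1 X150.8027 Y93.6741
G1 X14.4157 Y60.1019
M5
G0 X0.0000 Y0.0000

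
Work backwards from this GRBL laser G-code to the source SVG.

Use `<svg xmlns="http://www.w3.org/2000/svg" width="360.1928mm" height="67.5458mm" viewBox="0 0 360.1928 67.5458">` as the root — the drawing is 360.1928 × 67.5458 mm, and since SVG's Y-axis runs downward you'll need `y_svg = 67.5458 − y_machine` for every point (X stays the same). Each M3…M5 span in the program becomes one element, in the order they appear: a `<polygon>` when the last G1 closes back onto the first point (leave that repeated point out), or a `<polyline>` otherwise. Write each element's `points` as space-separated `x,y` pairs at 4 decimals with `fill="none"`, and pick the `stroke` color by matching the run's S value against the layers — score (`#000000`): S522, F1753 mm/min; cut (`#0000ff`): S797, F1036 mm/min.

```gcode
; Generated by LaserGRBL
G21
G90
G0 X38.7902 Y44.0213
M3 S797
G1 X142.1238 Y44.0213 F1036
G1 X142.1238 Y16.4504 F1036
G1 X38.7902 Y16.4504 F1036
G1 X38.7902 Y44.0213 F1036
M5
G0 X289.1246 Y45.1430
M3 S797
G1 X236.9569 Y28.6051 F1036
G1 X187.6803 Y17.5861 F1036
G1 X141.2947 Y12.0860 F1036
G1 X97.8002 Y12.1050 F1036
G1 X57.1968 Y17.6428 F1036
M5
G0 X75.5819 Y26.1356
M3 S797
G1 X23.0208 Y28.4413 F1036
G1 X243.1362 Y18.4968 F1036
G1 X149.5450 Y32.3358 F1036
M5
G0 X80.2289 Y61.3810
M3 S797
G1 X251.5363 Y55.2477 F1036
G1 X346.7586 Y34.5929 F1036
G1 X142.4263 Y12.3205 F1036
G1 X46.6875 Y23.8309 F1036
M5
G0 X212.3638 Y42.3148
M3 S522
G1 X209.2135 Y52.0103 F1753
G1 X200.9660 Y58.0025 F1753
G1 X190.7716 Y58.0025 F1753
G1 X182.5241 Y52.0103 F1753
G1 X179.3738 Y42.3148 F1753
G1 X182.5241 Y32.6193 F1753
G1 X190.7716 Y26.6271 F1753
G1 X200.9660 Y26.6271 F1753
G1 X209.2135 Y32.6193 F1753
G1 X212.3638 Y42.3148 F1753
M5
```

y_svg = 67.5458 − y_m.

[1] S797→`#0000ff` (cut); closed run; points: 38.7902,23.5245 142.1238,23.5245 142.1238,51.0954 38.7902,51.0954

[2] S797→`#0000ff` (cut); open run; points: 289.1246,22.4028 236.9569,38.9407 187.6803,49.9597 141.2947,55.4598 97.8002,55.4408 57.1968,49.9030

[3] S797→`#0000ff` (cut); open run; points: 75.5819,41.4102 23.0208,39.1045 243.1362,49.0490 149.5450,35.2100

[4] S797→`#0000ff` (cut); open run; points: 80.2289,6.1648 251.5363,12.2981 346.7586,32.9529 142.4263,55.2253 46.6875,43.7149

[5] S522→`#000000` (score); closed run; points: 212.3638,25.2310 209.2135,15.5355 200.9660,9.5433 190.7716,9.5433 182.5241,15.5355 179.3738,25.2310 182.5241,34.9265 190.7716,40.9187 200.9660,40.9187 209.2135,34.9265

<svg xmlns="http://www.w3.org/2000/svg" width="360.1928mm" height="67.5458mm" viewBox="0 0 360.1928 67.5458">
  <polygon points="38.7902,23.5245 142.1238,23.5245 142.1238,51.0954 38.7902,51.0954" fill="none" stroke="#0000ff"/>
  <polyline points="289.1246,22.4028 236.9569,38.9407 187.6803,49.9597 141.2947,55.4598 97.8002,55.4408 57.1968,49.9030" fill="none" stroke="#0000ff"/>
  <polyline points="75.5819,41.4102 23.0208,39.1045 243.1362,49.0490 149.5450,35.2100" fill="none" stroke="#0000ff"/>
  <polyline points="80.2289,6.1648 251.5363,12.2981 346.7586,32.9529 142.4263,55.2253 46.6875,43.7149" fill="none" stroke="#0000ff"/>
  <polygon points="212.3638,25.2310 209.2135,15.5355 200.9660,9.5433 190.7716,9.5433 182.5241,15.5355 179.3738,25.2310 182.5241,34.9265 190.7716,40.9187 200.9660,40.9187 209.2135,34.9265" fill="none" stroke="#000000"/>
</svg>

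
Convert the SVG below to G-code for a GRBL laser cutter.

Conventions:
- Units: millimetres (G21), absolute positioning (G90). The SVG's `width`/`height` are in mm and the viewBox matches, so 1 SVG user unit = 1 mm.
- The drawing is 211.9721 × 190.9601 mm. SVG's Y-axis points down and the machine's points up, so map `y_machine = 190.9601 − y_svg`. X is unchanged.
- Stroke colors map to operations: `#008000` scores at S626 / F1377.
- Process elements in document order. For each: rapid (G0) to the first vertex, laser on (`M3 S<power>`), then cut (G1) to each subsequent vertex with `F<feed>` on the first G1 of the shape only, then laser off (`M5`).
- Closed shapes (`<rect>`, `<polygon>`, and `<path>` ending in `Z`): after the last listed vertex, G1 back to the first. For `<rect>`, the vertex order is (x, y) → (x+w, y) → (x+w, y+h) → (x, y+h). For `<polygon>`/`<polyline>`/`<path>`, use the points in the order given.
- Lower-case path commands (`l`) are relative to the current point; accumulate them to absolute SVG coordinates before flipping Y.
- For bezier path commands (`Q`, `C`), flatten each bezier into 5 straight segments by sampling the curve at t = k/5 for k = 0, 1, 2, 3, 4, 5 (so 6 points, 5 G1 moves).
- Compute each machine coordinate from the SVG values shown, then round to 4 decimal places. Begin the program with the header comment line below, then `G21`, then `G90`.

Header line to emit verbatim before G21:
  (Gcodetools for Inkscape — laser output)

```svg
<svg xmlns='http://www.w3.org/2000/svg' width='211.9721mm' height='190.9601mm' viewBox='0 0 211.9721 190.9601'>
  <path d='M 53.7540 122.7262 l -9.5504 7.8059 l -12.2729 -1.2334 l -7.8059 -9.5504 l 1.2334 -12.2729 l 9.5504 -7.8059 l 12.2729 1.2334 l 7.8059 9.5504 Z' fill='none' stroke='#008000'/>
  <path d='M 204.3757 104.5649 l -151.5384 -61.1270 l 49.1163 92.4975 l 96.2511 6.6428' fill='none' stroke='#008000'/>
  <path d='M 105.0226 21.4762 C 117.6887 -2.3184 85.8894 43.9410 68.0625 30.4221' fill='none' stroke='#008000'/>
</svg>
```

(Gcodetools for Inkscape — laser output)
G21
G90
G0 X53.7540 Y68.2339
M3 S626
G1 X44.2036 Y60.4280 F1377
G1 X31.9307 Y61.6614
G1 X24.1248 Y71.2118
G1 X25.3582 Y83.4847
G1 X34.9086 Y91.2906
G1 X47.1815 Y90.0572
G1 X54.9874 Y80.5068
G1 X53.7540 Y68.2339
M5
G0 X204.3757 Y86.3952
M3 S626
G1 X52.8373 Y147.5222 F1377
G1 X101.9536 Y55.0247
G1 X198.2047 Y48.3819
M5
G0 X105.0226 Y169.4839
M3 S626
G1 X107.7539 Y176.3928 F1377
G1 X102.6185 Y172.7208
G1 X92.4215 Y164.6996
G1 X79.9678 Y158.5614
G1 X68.0625 Y160.5380
M5

viewBox `0 0 211.9721 190.9601` with mm width/height → 1 unit = 1 mm. Flip: y_m = 190.9601 − y_svg.

**Shape 1** — `<path>` regular polygon, stroke `#008000` → score (S626, F1377). Machine vertices: (53.7540,68.2339) → (44.2036,60.4280) → (31.9307,61.6614) → (24.1248,71.2118) → (25.3582,83.4847) → (34.9086,91.2906) → (47.1815,90.0572) → (54.9874,80.5068) → (53.7540,68.2339). Closed: final G1 returns to the first vertex.

**Shape 2** — `<path>` open polyline, stroke `#008000` → score (S626, F1377). Machine vertices: (204.3757,86.3952) → (52.8373,147.5222) → (101.9536,55.0247) → (198.2047,48.3819). Open path.

**Shape 3** — `<path>` cubic bezier, stroke `#008000` → score (S626, F1377). Control points (SVG): P0=(105.0226,21.4762), P1=(117.6887,-2.3184), P2=(85.8894,43.9410), P3=(68.0625,30.4221); sampled at t=k/5. Machine vertices: (105.0226,169.4839) → (107.7539,176.3928) → (102.6185,172.7208) → (92.4215,164.6996) → (79.9678,158.5614) → (68.0625,160.5380). Open path.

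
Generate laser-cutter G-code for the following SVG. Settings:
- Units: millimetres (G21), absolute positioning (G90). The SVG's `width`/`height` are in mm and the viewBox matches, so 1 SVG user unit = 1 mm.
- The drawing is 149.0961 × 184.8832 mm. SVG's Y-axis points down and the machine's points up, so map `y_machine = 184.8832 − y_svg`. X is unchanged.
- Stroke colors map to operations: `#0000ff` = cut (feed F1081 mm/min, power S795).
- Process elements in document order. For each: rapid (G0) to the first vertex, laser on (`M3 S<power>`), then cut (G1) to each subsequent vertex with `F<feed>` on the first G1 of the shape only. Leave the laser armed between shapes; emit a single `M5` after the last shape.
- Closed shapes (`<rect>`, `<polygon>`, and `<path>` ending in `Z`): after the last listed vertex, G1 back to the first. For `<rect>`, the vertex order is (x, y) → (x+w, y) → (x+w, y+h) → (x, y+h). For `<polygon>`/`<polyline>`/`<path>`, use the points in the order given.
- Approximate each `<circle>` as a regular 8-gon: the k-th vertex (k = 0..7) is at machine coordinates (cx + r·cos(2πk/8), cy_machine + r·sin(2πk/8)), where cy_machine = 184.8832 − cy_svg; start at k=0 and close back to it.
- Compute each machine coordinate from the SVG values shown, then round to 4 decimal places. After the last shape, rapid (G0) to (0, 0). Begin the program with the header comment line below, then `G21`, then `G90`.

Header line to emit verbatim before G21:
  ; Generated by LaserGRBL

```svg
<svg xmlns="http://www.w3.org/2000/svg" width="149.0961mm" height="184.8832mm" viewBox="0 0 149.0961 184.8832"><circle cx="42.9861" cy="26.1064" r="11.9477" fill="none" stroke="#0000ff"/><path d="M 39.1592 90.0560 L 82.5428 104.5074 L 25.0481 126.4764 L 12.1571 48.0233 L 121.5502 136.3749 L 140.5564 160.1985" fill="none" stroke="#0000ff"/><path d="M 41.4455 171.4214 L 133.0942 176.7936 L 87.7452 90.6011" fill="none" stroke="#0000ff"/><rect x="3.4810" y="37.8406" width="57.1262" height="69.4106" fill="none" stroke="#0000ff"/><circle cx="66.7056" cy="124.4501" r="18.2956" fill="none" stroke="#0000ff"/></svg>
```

; Generated by LaserGRBL
G21
G90
G0 X54.9338 Y158.7768
M3 S795
G1 X51.4344 Y167.2251 F1081
G1 X42.9861 Y170.7245
G1 X34.5378 Y167.2251
G1 X31.0384 Y158.7768
G1 X34.5378 Y150.3285
G1 X42.9861 Y146.8291
G1 X51.4344 Y150.3285
G1 X54.9338 Y158.7768
G0 X39.1592 Y94.8272
M3 S795
G1 X82.5428 Y80.3758 F1081
G1 X25.0481 Y58.4068
G1 X12.1571 Y136.8599
G1 X121.5502 Y48.5083
G1 X140.5564 Y24.6847
G0 X41.4455 Y13.4618
M3 S795
G1 X133.0942 Y8.0896 F1081
G1 X87.7452 Y94.2821
G0 X3.4810 Y147.0426
M3 S795
G1 X60.6072 Y147.0426 F1081
G1 X60.6072 Y77.6320
G1 X3.4810 Y77.6320
G1 X3.4810 Y147.0426
G0 X85.0012 Y60.4331
M3 S795
G1 X79.6425 Y73.3700 F1081
G1 X66.7056 Y78.7287
G1 X53.7687 Y73.3700
G1 X48.4100 Y60.4331
G1 X53.7687 Y47.4962
G1 X66.7056 Y42.1375
G1 X79.6425 Y47.4962
G1 X85.0012 Y60.4331
M5
G0 X0.0000 Y0.0000

viewBox `0 0 149.0961 184.8832` with mm width/height → 1 unit = 1 mm. Flip: y_m = 184.8832 − y_svg.

**Shape 1** — `<circle>` circle, stroke `#0000ff` → cut (S795, F1081). Machine vertices: (54.9338,158.7768) → (51.4344,167.2251) → (42.9861,170.7245) → (34.5378,167.2251) → (31.0384,158.7768) → (34.5378,150.3285) → (42.9861,146.8291) → (51.4344,150.3285) → (54.9338,158.7768). Closed: final G1 returns to the first vertex.

**Shape 2** — `<path>` open polyline, stroke `#0000ff` → cut (S795, F1081). Machine vertices: (39.1592,94.8272) → (82.5428,80.3758) → (25.0481,58.4068) → (12.1571,136.8599) → (121.5502,48.5083) → (140.5564,24.6847). Open path.

**Shape 3** — `<path>` open polyline, stroke `#0000ff` → cut (S795, F1081). Machine vertices: (41.4455,13.4618) → (133.0942,8.0896) → (87.7452,94.2821). Open path.

**Shape 4** — `<rect>` rectangle, stroke `#0000ff` → cut (S795, F1081). Machine vertices: (3.4810,147.0426) → (60.6072,147.0426) → (60.6072,77.6320) → (3.4810,77.6320) → (3.4810,147.0426). Closed: final G1 returns to the first vertex.

**Shape 5** — `<circle>` circle, stroke `#0000ff` → cut (S795, F1081). Machine vertices: (85.0012,60.4331) → (79.6425,73.3700) → (66.7056,78.7287) → (53.7687,73.3700) → (48.4100,60.4331) → (53.7687,47.4962) → (66.7056,42.1375) → (79.6425,47.4962) → (85.0012,60.4331). Closed: final G1 returns to the first vertex.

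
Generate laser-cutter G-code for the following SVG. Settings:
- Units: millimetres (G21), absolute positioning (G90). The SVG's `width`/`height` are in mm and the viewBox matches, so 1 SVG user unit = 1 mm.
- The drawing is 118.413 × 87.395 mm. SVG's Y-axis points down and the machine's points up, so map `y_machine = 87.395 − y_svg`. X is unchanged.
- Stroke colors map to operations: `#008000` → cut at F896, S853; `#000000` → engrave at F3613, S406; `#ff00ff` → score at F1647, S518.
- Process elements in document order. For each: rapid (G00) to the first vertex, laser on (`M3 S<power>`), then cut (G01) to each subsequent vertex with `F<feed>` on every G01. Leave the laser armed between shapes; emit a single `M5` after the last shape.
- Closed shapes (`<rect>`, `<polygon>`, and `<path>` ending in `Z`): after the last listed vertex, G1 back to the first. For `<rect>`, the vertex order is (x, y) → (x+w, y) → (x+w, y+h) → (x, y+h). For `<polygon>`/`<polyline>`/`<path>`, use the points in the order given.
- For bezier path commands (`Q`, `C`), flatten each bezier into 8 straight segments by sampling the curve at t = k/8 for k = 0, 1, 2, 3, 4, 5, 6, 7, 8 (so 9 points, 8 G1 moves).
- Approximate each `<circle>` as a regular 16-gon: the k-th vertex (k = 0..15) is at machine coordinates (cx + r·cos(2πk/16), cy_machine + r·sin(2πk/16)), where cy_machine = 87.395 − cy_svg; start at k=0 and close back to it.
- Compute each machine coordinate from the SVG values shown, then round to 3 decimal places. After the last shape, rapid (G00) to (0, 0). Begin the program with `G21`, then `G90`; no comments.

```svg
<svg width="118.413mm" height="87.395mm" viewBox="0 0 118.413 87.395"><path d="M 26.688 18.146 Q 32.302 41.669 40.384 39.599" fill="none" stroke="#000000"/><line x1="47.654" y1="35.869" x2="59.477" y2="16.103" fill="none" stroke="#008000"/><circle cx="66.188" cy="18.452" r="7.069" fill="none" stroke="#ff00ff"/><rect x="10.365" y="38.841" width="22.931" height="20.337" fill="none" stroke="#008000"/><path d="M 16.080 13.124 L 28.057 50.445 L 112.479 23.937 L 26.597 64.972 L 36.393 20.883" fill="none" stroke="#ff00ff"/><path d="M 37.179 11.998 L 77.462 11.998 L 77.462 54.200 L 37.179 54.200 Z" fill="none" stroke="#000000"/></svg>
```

viewBox `0 0 118.413 87.395` with mm width/height → 1 unit = 1 mm. Flip: y_m = 87.395 − y_svg.

**Shape 1** — `<path>` quadratic bezier, stroke `#000000` → engrave (S406, F3613). Control points (SVG): P0=(26.688,18.146), P1=(32.302,41.669), P2=(40.384,39.599); sampled at t=k/8. Machine vertices: (26.688,69.249) → (28.130,63.768) → (29.649,59.087) → (31.246,55.206) → (32.919,52.124) → (34.670,49.843) → (36.497,48.361) → (38.402,47.678) → (40.384,47.796). Open path.

**Shape 2** — `<line>` line segment, stroke `#008000` → cut (S853, F896). Machine vertices: (47.654,51.526) → (59.477,71.292). Open path.

**Shape 3** — `<circle>` circle, stroke `#ff00ff` → score (S518, F1647). Machine vertices: (73.257,68.943) → (72.719,71.648) → (71.187,73.942) → (68.893,75.474) → (66.188,76.012) → (63.483,75.474) → (61.189,73.942) → (59.657,71.648) → (59.119,68.943) → (59.657,66.238) → (61.189,63.944) → (63.483,62.412) → (66.188,61.874) → (68.893,62.412) → (71.187,63.944) → (72.719,66.238) → (73.257,68.943). Closed: final G1 returns to the first vertex.

**Shape 4** — `<rect>` rectangle, stroke `#008000` → cut (S853, F896). Machine vertices: (10.365,48.554) → (33.296,48.554) → (33.296,28.217) → (10.365,28.217) → (10.365,48.554). Closed: final G1 returns to the first vertex.

**Shape 5** — `<path>` open polyline, stroke `#ff00ff` → score (S518, F1647). Machine vertices: (16.080,74.271) → (28.057,36.950) → (112.479,63.458) → (26.597,22.423) → (36.393,66.512). Open path.

**Shape 6** — `<path>` rectangle, stroke `#000000` → engrave (S406, F3613). Machine vertices: (37.179,75.397) → (77.462,75.397) → (77.462,33.195) → (37.179,33.195) → (37.179,75.397). Closed: final G1 returns to the first vertex.

G21
G90
G00 X26.688 Y69.249
M3 S406
G01 X28.130 Y63.768 F3613
G01 X29.649 Y59.087 F3613
G01 X31.246 Y55.206 F3613
G01 X32.919 Y52.124 F3613
G01 X34.670 Y49.843 F3613
G01 X36.497 Y48.361 F3613
G01 X38.402 Y47.678 F3613
G01 X40.384 Y47.796 F3613
G00 X47.654 Y51.526
M3 S853
G01 X59.477 Y71.292 F896
G00 X73.257 Y68.943
M3 S518
G01 X72.719 Y71.648 F1647
G01 X71.187 Y73.942 F1647
G01 X68.893 Y75.474 F1647
G01 X66.188 Y76.012 F1647
G01 X63.483 Y75.474 F1647
G01 X61.189 Y73.942 F1647
G01 X59.657 Y71.648 F1647
G01 X59.119 Y68.943 F1647
G01 X59.657 Y66.238 F1647
G01 X61.189 Y63.944 F1647
G01 X63.483 Y62.412 F1647
G01 X66.188 Y61.874 F1647
G01 X68.893 Y62.412 F1647
G01 X71.187 Y63.944 F1647
G01 X72.719 Y66.238 F1647
G01 X73.257 Y68.943 F1647
G00 X10.365 Y48.554
M3 S853
G01 X33.296 Y48.554 F896
G01 X33.296 Y28.217 F896
G01 X10.365 Y28.217 F896
G01 X10.365 Y48.554 F896
G00 X16.080 Y74.271
M3 S518
G01 X28.057 Y36.950 F1647
G01 X112.479 Y63.458 F1647
G01 X26.597 Y22.423 F1647
G01 X36.393 Y66.512 F1647
G00 X37.179 Y75.397
M3 S406
G01 X77.462 Y75.397 F3613
G01 X77.462 Y33.195 F3613
G01 X37.179 Y33.195 F3613
G01 X37.179 Y75.397 F3613
M5
G00 X0.000 Y0.000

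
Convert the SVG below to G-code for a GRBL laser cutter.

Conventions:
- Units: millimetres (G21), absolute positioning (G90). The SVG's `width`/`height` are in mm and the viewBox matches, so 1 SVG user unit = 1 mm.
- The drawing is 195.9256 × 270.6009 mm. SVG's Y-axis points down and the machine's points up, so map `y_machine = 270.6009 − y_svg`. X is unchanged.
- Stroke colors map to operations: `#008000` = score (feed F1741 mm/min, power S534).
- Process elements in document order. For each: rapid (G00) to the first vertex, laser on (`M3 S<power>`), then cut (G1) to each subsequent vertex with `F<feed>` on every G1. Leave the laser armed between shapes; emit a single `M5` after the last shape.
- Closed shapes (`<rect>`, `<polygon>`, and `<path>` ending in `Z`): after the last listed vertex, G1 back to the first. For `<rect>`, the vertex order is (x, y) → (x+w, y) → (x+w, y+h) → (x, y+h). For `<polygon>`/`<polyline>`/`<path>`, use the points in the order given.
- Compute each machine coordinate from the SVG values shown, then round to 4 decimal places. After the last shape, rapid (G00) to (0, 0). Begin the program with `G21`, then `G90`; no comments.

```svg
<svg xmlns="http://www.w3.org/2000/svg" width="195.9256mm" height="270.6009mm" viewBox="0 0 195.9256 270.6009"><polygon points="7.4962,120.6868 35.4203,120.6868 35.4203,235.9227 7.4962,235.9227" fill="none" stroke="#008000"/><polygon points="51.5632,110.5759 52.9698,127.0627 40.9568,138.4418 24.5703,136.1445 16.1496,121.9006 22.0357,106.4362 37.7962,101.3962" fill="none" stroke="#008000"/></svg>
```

viewBox `0 0 195.9256 270.6009` with mm width/height → 1 unit = 1 mm. Flip: y_m = 270.6009 − y_svg.

**Shape 1** — `<polygon>` rectangle, stroke `#008000` → score (S534, F1741). Machine vertices: (7.4962,149.9141) → (35.4203,149.9141) → (35.4203,34.6782) → (7.4962,34.6782) → (7.4962,149.9141). Closed: final G1 returns to the first vertex.

**Shape 2** — `<polygon>` regular polygon, stroke `#008000` → score (S534, F1741). Machine vertices: (51.5632,160.0250) → (52.9698,143.5382) → (40.9568,132.1591) → (24.5703,134.4564) → (16.1496,148.7003) → (22.0357,164.1647) → (37.7962,169.2047) → (51.5632,160.0250). Closed: final G1 returns to the first vertex.

G21
G90
G00 X7.4962 Y149.9141
M3 S534
G1 X35.4203 Y149.9141 F1741
G1 X35.4203 Y34.6782 F1741
G1 X7.4962 Y34.6782 F1741
G1 X7.4962 Y149.9141 F1741
G00 X51.5632 Y160.0250
M3 S534
G1 X52.9698 Y143.5382 F1741
G1 X40.9568 Y132.1591 F1741
G1 X24.5703 Y134.4564 F1741
G1 X16.1496 Y148.7003 F1741
G1 X22.0357 Y164.1647 F1741
G1 X37.7962 Y169.2047 F1741
G1 X51.5632 Y160.0250 F1741
M5
G00 X0.0000 Y0.0000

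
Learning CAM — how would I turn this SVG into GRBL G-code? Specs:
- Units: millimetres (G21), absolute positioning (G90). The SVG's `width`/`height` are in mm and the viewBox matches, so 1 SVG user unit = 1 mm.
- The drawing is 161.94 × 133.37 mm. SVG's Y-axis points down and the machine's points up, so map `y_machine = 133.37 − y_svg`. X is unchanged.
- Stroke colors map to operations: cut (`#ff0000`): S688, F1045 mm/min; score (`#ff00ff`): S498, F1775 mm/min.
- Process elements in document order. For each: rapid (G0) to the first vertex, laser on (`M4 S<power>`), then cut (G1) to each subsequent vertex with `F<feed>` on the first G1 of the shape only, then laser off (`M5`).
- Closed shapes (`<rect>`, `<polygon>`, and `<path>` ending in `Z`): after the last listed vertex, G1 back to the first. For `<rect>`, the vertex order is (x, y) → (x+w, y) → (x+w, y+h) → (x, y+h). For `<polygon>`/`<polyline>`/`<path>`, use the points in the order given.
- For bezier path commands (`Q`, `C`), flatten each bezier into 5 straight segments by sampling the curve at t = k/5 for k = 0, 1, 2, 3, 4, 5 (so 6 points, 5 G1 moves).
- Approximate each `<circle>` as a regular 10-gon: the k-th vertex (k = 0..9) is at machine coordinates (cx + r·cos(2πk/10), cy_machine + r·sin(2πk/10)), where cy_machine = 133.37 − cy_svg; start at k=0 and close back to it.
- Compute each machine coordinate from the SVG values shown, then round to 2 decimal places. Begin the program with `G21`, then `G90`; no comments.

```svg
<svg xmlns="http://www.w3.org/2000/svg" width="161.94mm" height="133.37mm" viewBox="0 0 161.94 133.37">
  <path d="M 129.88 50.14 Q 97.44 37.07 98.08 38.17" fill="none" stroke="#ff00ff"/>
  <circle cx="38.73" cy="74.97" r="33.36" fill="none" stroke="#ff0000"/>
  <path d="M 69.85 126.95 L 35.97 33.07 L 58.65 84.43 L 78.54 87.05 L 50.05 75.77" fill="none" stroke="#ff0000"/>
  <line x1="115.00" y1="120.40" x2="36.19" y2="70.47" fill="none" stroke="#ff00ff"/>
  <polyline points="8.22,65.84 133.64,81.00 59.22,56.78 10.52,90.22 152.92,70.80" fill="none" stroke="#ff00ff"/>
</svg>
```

viewBox `0 0 161.94 133.37` with mm width/height → 1 unit = 1 mm. Flip: y_m = 133.37 − y_svg.

**Shape 1** — `<path>` quadratic bezier, stroke `#ff00ff` → score (S498, F1775). Control points (SVG): P0=(129.88,50.14), P1=(97.44,37.07), P2=(98.08,38.17); sampled at t=k/5. Machine vertices: (129.88,83.23) → (118.23,87.89) → (109.22,91.42) → (102.86,93.81) → (99.15,95.07) → (98.08,95.20). Open path.

**Shape 2** — `<circle>` circle, stroke `#ff0000` → cut (S688, F1045). Machine vertices: (72.09,58.40) → (65.72,78.01) → (49.04,90.13) → (28.42,90.13) → (11.74,78.01) → (5.37,58.40) → (11.74,38.79) → (28.42,26.67) → (49.04,26.67) → (65.72,38.79) → (72.09,58.40). Closed: final G1 returns to the first vertex.

**Shape 3** — `<path>` open polyline, stroke `#ff0000` → cut (S688, F1045). Machine vertices: (69.85,6.42) → (35.97,100.30) → (58.65,48.94) → (78.54,46.32) → (50.05,57.60). Open path.

**Shape 4** — `<line>` line segment, stroke `#ff00ff` → score (S498, F1775). Machine vertices: (115.00,12.97) → (36.19,62.90). Open path.

**Shape 5** — `<polyline>` open polyline, stroke `#ff00ff` → score (S498, F1775). Machine vertices: (8.22,67.53) → (133.64,52.37) → (59.22,76.59) → (10.52,43.15) → (152.92,62.57). Open path.

G21
G90
G0 X129.88 Y83.23
M4 S498
G1 X118.23 Y87.89 F1775
G1 X109.22 Y91.42
G1 X102.86 Y93.81
G1 X99.15 Y95.07
G1 X98.08 Y95.20
M5
G0 X72.09 Y58.40
M4 S688
G1 X65.72 Y78.01 F1045
G1 X49.04 Y90.13
G1 X28.42 Y90.13
G1 X11.74 Y78.01
G1 X5.37 Y58.40
G1 X11.74 Y38.79
G1 X28.42 Y26.67
G1 X49.04 Y26.67
G1 X65.72 Y38.79
G1 X72.09 Y58.40
M5
G0 X69.85 Y6.42
M4 S688
G1 X35.97 Y100.30 F1045
G1 X58.65 Y48.94
G1 X78.54 Y46.32
G1 X50.05 Y57.60
M5
G0 X115.00 Y12.97
M4 S498
G1 X36.19 Y62.90 F1775
M5
G0 X8.22 Y67.53
M4 S498
G1 X133.64 Y52.37 F1775
G1 X59.22 Y76.59
G1 X10.52 Y43.15
G1 X152.92 Y62.57
M5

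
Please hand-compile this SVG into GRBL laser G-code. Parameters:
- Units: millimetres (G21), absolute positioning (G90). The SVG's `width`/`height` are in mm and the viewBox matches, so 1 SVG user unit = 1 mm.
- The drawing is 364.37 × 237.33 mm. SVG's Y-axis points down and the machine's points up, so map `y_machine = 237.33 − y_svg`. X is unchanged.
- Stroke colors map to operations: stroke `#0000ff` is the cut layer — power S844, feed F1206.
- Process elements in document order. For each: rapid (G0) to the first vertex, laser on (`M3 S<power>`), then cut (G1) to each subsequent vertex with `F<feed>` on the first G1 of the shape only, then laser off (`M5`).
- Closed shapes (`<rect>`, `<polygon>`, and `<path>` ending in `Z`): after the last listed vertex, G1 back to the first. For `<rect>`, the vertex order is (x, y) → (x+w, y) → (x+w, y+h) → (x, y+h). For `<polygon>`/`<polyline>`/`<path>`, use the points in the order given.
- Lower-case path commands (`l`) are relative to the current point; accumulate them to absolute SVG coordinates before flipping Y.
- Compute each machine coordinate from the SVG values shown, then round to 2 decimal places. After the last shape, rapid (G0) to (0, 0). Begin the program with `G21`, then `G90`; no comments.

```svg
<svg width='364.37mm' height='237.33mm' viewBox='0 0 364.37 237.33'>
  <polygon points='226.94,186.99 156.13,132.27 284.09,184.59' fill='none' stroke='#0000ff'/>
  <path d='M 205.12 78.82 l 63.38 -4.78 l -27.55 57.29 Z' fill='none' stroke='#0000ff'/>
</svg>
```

viewBox `0 0 364.37 237.33` with mm width/height → 1 unit = 1 mm. Flip: y_m = 237.33 − y_svg.

**Shape 1** — `<polygon>` closed polygon, stroke `#0000ff` → cut (S844, F1206). Machine vertices: (226.94,50.34) → (156.13,105.06) → (284.09,52.74) → (226.94,50.34). Closed: final G1 returns to the first vertex.

**Shape 2** — `<path>` regular polygon, stroke `#0000ff` → cut (S844, F1206). Machine vertices: (205.12,158.51) → (268.50,163.29) → (240.95,106.00) → (205.12,158.51). Closed: final G1 returns to the first vertex.

G21
G90
G0 X226.94 Y50.34
M3 S844
G1 X156.13 Y105.06 F1206
G1 X284.09 Y52.74
G1 X226.94 Y50.34
M5
G0 X205.12 Y158.51
M3 S844
G1 X268.50 Y163.29 F1206
G1 X240.95 Y106.00
G1 X205.12 Y158.51
M5
G0 X0.00 Y0.00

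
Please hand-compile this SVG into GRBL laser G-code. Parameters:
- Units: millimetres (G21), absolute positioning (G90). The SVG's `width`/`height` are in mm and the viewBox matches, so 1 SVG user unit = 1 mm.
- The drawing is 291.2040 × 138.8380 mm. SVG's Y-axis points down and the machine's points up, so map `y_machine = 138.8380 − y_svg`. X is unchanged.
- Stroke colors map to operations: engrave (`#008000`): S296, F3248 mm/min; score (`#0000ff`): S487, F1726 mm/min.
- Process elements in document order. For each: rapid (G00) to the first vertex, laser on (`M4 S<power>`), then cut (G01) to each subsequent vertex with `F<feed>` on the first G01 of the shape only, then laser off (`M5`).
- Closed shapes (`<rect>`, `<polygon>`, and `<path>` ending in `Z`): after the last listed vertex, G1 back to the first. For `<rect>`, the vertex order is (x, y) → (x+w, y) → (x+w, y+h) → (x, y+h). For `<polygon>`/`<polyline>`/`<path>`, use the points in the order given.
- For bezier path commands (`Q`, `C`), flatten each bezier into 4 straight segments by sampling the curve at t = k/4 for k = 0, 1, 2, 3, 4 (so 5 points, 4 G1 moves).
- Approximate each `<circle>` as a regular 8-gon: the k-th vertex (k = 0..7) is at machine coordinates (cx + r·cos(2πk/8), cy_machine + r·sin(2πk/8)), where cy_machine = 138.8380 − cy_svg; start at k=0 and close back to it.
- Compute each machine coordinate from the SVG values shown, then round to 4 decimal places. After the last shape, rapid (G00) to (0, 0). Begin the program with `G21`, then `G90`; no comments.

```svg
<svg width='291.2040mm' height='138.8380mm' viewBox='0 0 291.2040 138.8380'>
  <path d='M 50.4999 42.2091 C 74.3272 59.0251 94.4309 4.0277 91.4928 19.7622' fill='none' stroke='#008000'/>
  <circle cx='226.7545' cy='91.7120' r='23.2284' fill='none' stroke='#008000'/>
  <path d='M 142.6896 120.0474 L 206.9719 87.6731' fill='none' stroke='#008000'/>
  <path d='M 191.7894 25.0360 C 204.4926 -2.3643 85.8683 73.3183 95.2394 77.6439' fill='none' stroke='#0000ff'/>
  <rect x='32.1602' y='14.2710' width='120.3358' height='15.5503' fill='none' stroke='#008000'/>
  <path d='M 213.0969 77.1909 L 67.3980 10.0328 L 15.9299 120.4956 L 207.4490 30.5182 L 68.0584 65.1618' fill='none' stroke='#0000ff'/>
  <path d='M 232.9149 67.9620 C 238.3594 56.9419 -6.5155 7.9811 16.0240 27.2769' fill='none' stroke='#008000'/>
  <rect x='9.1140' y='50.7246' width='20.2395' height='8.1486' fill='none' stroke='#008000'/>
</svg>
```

G21
G90
G00 X50.4999 Y96.6289
M4 S296
G01 X67.3704 Y95.2546 F3248
G01 X81.0334 Y107.4468
G01 X89.6779 Y119.8417
G01 X91.4928 Y119.0758
M5
G00 X249.9829 Y47.1260
M4 S296
G01 X243.1795 Y63.5510 F3248
G01 X226.7545 Y70.3544
G01 X210.3295 Y63.5510
G01 X203.5261 Y47.1260
G01 X210.3295 Y30.7010
G01 X226.7545 Y23.8976
G01 X243.1795 Y30.7010
G01 X249.9829 Y47.1260
M5
G00 X142.6896 Y18.7906
M4 S296
G01 X206.9719 Y51.1649 F3248
M5
G00 X191.7894 Y113.8020
M4 S487
G01 X180.7448 Y117.7498 F1726
G01 X144.7639 Y99.3953
G01 X108.1583 Y75.0921
G01 X95.2394 Y61.1941
M5
G00 X32.1602 Y124.5670
M4 S296
G01 X152.4960 Y124.5670 F3248
G01 X152.4960 Y109.0167
G01 X32.1602 Y109.0167
G01 X32.1602 Y124.5670
M5
G00 X213.0969 Y61.6471
M4 S487
G01 X67.3980 Y128.8052 F1726
G01 X15.9299 Y18.3424
G01 X207.4490 Y108.3198
G01 X68.0584 Y73.6762
M5
G00 X232.9149 Y70.8760
M4 S296
G01 X198.1530 Y84.5956 F3248
G01 X118.0588 Y102.5870
G01 X41.1700 Y114.8942
G01 X16.0240 Y111.5611
M5
G00 X9.1140 Y88.1134
M4 S296
G01 X29.3535 Y88.1134 F3248
G01 X29.3535 Y79.9648
G01 X9.1140 Y79.9648
G01 X9.1140 Y88.1134
M5
G00 X0.0000 Y0.0000

Since the viewBox matches the mm dimensions, user units are millimetres directly. The only transform is the Y-flip y_m = 138.8380 − y_svg.

Shape 1 is a cubic bezier drawn with `<path>`. Its stroke #008000 means engrave at S296, F3248. After flipping Y the toolpath is (50.4999,96.6289) → (67.3704,95.2546) → (81.0334,107.4468) → (89.6779,119.8417) → (91.4928,119.0758).

Shape 2 is a circle drawn with `<circle>`. Its stroke #008000 means engrave at S296, F3248. After flipping Y the toolpath is (249.9829,47.1260) → (243.1795,63.5510) → (226.7545,70.3544) → (210.3295,63.5510) → (203.5261,47.1260) → (210.3295,30.7010) → (226.7545,23.8976) → (243.1795,30.7010) → (249.9829,47.1260), returning to the start.

Shape 3 is a line segment drawn with `<path>`. Its stroke #008000 means engrave at S296, F3248. After flipping Y the toolpath is (142.6896,18.7906) → (206.9719,51.1649).

Shape 4 is a cubic bezier drawn with `<path>`. Its stroke #0000ff means score at S487, F1726. After flipping Y the toolpath is (191.7894,113.8020) → (180.7448,117.7498) → (144.7639,99.3953) → (108.1583,75.0921) → (95.2394,61.1941).

Shape 5 is a rectangle drawn with `<rect>`. Its stroke #008000 means engrave at S296, F3248. After flipping Y the toolpath is (32.1602,124.5670) → (152.4960,124.5670) → (152.4960,109.0167) → (32.1602,109.0167) → (32.1602,124.5670), returning to the start.

Shape 6 is a open polyline drawn with `<path>`. Its stroke #0000ff means score at S487, F1726. After flipping Y the toolpath is (213.0969,61.6471) → (67.3980,128.8052) → (15.9299,18.3424) → (207.4490,108.3198) → (68.0584,73.6762).

Shape 7 is a cubic bezier drawn with `<path>`. Its stroke #008000 means engrave at S296, F3248. After flipping Y the toolpath is (232.9149,70.8760) → (198.1530,84.5956) → (118.0588,102.5870) → (41.1700,114.8942) → (16.0240,111.5611).

Shape 8 is a rectangle drawn with `<rect>`. Its stroke #008000 means engrave at S296, F3248. After flipping Y the toolpath is (9.1140,88.1134) → (29.3535,88.1134) → (29.3535,79.9648) → (9.1140,79.9648) → (9.1140,88.1134), returning to the start.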